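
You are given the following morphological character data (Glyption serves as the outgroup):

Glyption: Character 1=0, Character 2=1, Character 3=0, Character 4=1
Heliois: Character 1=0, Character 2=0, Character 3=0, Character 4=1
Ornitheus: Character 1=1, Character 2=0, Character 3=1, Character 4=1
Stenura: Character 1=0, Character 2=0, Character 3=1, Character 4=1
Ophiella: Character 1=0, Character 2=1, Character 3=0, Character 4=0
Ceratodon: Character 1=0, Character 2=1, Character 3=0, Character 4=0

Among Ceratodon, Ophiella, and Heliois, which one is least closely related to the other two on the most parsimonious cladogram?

Character polarity is set by the outgroup: the derived state is whichever differs from the outgroup's state, so for Character 2, Character 4 the derived state is '0', and for the remaining characters it is '1'.
Character 1 (derived state '1') is unique to Ornitheus (autapomorphy; uninformative for grouping).
Character 2 (derived state '0') is shared by Heliois, Ornitheus, and Stenura — a synapomorphy uniting that clade.
Character 3 (derived state '1') is shared by Ornitheus and Stenura — a synapomorphy uniting that clade.
Character 4 (derived state '0') is shared by Ceratodon and Ophiella — a synapomorphy uniting that clade.
Most parsimonious ingroup topology: (((Ornitheus,Stenura),Heliois),(Ophiella,Ceratodon)).
Ceratodon and Ophiella share a more recent common ancestor with each other than either does with Heliois, so Heliois is the least closely related of the three.

Heliois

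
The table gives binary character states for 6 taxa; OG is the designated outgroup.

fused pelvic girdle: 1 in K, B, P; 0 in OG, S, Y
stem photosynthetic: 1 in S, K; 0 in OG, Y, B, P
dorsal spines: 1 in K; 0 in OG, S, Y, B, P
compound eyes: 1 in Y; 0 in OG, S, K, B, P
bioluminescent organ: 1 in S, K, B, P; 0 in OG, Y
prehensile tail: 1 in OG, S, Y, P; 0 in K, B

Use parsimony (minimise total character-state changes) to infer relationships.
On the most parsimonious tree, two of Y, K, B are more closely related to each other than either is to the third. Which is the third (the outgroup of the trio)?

Character polarity is set by the outgroup: the derived state is whichever differs from the outgroup's state, so for prehensile tail the derived state is '0', and for the remaining characters it is '1'.
fused pelvic girdle (derived state '1') is shared by B, K, and P — a synapomorphy uniting that clade.
stem photosynthetic groups K and S, which is incompatible with the clades supported by the remaining characters; treating it as convergent (homoplasy) costs fewer steps than any alternative tree.
dorsal spines: derived state '1' in K only — an autapomorphy, so it tells us nothing about relationships among taxa.
compound eyes: derived state '1' in Y only — an autapomorphy, so it tells us nothing about relationships among taxa.
bioluminescent organ (derived state '1') is shared by B, K, P, and S — a synapomorphy uniting that clade.
prehensile tail (derived state '0') is shared by B and K — a synapomorphy uniting that clade.
Most parsimonious ingroup topology: ((S,((K,B),P)),Y).
K and B share a more recent common ancestor with each other than either does with Y, so Y is the least closely related of the three.

Y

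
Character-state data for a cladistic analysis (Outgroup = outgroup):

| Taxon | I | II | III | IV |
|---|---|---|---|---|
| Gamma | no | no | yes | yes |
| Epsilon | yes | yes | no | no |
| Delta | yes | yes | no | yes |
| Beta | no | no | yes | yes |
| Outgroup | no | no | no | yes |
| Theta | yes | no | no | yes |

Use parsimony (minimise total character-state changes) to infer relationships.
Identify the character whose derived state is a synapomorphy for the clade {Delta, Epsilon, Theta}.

Character polarity is set by the outgroup: the derived state is whichever differs from the outgroup's state, so for IV the derived state is 'no', and for the remaining characters it is 'yes'.
I (derived state 'yes') is shared by Delta, Epsilon, and Theta — a synapomorphy uniting that clade.
Only Delta and Epsilon show the derived state 'yes' for II, supporting them as a clade.
III (derived state 'yes') is shared by Beta and Gamma — a synapomorphy uniting that clade.
IV (derived state 'no') is unique to Epsilon (autapomorphy; uninformative for grouping).
Most parsimonious ingroup topology: ((Theta,(Epsilon,Delta)),(Gamma,Beta)).
The clade {Delta, Epsilon, Theta} is supported by I: its derived state 'yes' occurs in exactly those taxa and in no other taxon (including the outgroup).

I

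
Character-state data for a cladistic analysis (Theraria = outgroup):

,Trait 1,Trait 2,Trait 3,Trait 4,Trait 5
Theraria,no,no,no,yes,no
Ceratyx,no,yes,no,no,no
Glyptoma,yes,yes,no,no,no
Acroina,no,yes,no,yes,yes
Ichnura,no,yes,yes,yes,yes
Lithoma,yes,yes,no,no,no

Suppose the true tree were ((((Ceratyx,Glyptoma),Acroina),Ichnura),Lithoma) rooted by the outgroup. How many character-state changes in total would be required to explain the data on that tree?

8

Map each character onto ((((Ceratyx,Glyptoma),Acroina),Ichnura),Lithoma) (rooted by Theraria) and count the minimum state changes it requires (Fitch parsimony):
Trait 1: 2; Trait 2: 1; Trait 3: 1; Trait 4: 2; Trait 5: 2.
Total tree length = 8.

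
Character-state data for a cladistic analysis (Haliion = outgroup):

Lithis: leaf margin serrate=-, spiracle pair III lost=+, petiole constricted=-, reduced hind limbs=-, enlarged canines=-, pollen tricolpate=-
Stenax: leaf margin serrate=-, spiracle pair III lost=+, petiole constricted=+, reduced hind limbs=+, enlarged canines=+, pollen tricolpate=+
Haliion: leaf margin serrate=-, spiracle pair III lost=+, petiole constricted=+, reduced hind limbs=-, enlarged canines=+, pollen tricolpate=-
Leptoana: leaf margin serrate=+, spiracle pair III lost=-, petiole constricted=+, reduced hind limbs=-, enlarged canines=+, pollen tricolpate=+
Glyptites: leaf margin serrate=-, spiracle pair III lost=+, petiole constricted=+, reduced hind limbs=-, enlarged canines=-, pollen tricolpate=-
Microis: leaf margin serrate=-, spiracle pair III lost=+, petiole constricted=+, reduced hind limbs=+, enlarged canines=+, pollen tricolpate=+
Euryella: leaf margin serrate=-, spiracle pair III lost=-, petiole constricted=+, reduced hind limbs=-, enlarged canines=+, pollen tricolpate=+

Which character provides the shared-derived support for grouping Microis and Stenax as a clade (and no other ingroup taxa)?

reduced hind limbs

Character polarity is set by the outgroup: the derived state is whichever differs from the outgroup's state, so for spiracle pair III lost, petiole constricted, enlarged canines the derived state is '-', and for the remaining characters it is '+'.
leaf margin serrate (derived state '+') is unique to Leptoana (autapomorphy; uninformative for grouping).
spiracle pair III lost (derived state '-') is shared by Euryella and Leptoana — a synapomorphy uniting that clade.
petiole constricted: derived state '-' in Lithis only — an autapomorphy, so it tells us nothing about relationships among taxa.
reduced hind limbs (derived state '+') is shared by Microis and Stenax — a synapomorphy uniting that clade.
enlarged canines (derived state '-') is shared by Glyptites and Lithis — a synapomorphy uniting that clade.
pollen tricolpate: derived state '+' in Euryella, Leptoana, Microis, and Stenax only — synapomorphy for {Euryella, Leptoana, Microis, Stenax}.
Most parsimonious ingroup topology: (((Euryella,Leptoana),(Stenax,Microis)),(Lithis,Glyptites)).
The clade {Microis, Stenax} is supported by reduced hind limbs: its derived state '+' occurs in exactly those taxa and in no other taxon (including the outgroup).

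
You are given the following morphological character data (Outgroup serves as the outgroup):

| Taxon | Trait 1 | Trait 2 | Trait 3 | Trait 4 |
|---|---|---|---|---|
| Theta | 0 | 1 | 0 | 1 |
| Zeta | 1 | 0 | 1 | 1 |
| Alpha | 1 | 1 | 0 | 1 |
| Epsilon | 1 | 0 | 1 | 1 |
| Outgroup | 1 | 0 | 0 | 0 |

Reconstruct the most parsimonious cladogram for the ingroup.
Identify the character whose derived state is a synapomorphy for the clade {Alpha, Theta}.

Character polarity is set by the outgroup: the derived state is whichever differs from the outgroup's state, so for Trait 1 the derived state is '0', and for the remaining characters it is '1'.
Trait 1: derived state '0' in Theta only — an autapomorphy, so it tells us nothing about relationships among taxa.
Trait 2 (derived state '1') is shared by Alpha and Theta — a synapomorphy uniting that clade.
Trait 3 (derived state '1') is shared by Epsilon and Zeta — a synapomorphy uniting that clade.
All ingroup taxa share the derived state '1' for Trait 4; it defines the ingroup but does not resolve relationships within it.
Most parsimonious ingroup topology: ((Alpha,Theta),(Epsilon,Zeta)).
The clade {Alpha, Theta} is supported by Trait 2: its derived state '1' occurs in exactly those taxa and in no other taxon (including the outgroup).

Trait 2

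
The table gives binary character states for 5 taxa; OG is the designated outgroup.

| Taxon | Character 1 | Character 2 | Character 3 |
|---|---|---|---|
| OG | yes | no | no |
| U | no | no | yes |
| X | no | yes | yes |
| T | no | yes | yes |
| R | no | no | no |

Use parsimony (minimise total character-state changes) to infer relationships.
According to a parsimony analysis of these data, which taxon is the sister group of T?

Character polarity is set by the outgroup: the derived state is whichever differs from the outgroup's state, so for Character 1 the derived state is 'no', and for the remaining characters it is 'yes'.
Character 1 (derived state 'no') is shared by all ingroup taxa — unites the whole ingroup.
Character 2 (derived state 'yes') is shared by T and X — a synapomorphy uniting that clade.
Character 3 (derived state 'yes') is shared by T, U, and X — a synapomorphy uniting that clade.
Most parsimonious ingroup topology: ((U,(X,T)),R).
T and X form a cherry on this tree, so they are sister taxa.

X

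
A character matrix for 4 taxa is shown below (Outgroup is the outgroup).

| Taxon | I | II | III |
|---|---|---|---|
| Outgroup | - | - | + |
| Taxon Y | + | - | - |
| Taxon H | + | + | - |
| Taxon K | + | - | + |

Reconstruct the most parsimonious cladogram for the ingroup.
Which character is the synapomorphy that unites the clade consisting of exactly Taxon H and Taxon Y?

III

Character polarity is set by the outgroup: the derived state is whichever differs from the outgroup's state, so for III the derived state is '-', and for the remaining characters it is '+'.
I (derived state '+') is shared by all ingroup taxa — unites the whole ingroup.
II: derived state '+' in Taxon H only — an autapomorphy, so it tells us nothing about relationships among taxa.
Only Taxon H and Taxon Y show the derived state '-' for III, supporting them as a clade.
Most parsimonious ingroup topology: ((Taxon Y,Taxon H),Taxon K).
The clade {Taxon H, Taxon Y} is supported by III: its derived state '-' occurs in exactly those taxa and in no other taxon (including the outgroup).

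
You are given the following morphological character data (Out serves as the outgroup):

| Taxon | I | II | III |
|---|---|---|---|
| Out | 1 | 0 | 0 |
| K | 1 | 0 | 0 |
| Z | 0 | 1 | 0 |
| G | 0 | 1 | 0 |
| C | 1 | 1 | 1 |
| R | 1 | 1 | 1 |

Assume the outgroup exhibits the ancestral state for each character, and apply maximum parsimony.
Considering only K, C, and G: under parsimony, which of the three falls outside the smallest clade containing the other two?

K

Character polarity is set by the outgroup: the derived state is whichever differs from the outgroup's state, so for I the derived state is '0', and for the remaining characters it is '1'.
I: derived state '0' in G and Z only — synapomorphy for {G, Z}.
II (derived state '1') is shared by C, G, R, and Z — a synapomorphy uniting that clade.
III (derived state '1') is shared by C and R — a synapomorphy uniting that clade.
Most parsimonious ingroup topology: (K,((Z,G),(C,R))).
G and C share a more recent common ancestor with each other than either does with K, so K is the least closely related of the three.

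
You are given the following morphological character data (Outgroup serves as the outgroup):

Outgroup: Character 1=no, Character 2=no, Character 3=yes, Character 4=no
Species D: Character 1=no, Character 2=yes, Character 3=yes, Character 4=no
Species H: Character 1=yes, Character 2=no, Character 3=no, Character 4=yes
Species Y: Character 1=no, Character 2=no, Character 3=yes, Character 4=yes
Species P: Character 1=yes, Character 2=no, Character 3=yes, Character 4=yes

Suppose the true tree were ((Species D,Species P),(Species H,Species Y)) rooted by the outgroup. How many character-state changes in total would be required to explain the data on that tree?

Map each character onto ((Species D,Species P),(Species H,Species Y)) (rooted by Outgroup) and count the minimum state changes it requires (Fitch parsimony):
Character 1: 2; Character 2: 1; Character 3: 1; Character 4: 2.
Total tree length = 6.

6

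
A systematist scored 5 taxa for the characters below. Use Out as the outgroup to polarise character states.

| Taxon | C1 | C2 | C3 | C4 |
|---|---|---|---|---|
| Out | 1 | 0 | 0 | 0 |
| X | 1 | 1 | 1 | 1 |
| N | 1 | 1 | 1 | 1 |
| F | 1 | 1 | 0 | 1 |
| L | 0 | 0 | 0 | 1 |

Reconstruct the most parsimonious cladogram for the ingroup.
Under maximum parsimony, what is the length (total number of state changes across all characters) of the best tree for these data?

4

Character polarity is set by the outgroup: the derived state is whichever differs from the outgroup's state, so for C1 the derived state is '0', and for the remaining characters it is '1'.
C1: derived state '0' in L only — an autapomorphy, so it tells us nothing about relationships among taxa.
C2 (derived state '1') is shared by F, N, and X — a synapomorphy uniting that clade.
C3: derived state '1' in N and X only — synapomorphy for {N, X}.
All ingroup taxa share the derived state '1' for C4; it defines the ingroup but does not resolve relationships within it.
Most parsimonious ingroup topology: (((X,N),F),L).
Changes per character on this tree: C1: 1; C2: 1; C3: 1; C4: 1.
Total = 4.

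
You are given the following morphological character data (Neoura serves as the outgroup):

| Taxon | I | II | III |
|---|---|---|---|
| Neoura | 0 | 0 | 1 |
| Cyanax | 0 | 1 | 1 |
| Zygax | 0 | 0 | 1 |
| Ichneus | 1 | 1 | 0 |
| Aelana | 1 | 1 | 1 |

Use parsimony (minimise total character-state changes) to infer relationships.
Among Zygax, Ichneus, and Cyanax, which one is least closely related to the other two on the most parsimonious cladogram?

Character polarity is set by the outgroup: the derived state is whichever differs from the outgroup's state, so for III the derived state is '0', and for the remaining characters it is '1'.
Only Aelana and Ichneus show the derived state '1' for I, supporting them as a clade.
II: derived state '1' in Aelana, Cyanax, and Ichneus only — synapomorphy for {Aelana, Cyanax, Ichneus}.
III (derived state '0') is unique to Ichneus (autapomorphy; uninformative for grouping).
Most parsimonious ingroup topology: ((Cyanax,(Ichneus,Aelana)),Zygax).
Cyanax and Ichneus share a more recent common ancestor with each other than either does with Zygax, so Zygax is the least closely related of the three.

Zygax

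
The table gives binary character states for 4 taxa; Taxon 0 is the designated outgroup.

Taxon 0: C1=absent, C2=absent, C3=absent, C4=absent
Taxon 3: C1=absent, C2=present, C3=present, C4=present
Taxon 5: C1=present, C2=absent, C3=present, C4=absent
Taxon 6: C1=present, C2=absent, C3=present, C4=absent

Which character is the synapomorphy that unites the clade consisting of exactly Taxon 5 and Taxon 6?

The outgroup has state 'absent' for every character, so 'present' is the derived state throughout.
C1: derived state 'present' in Taxon 5 and Taxon 6 only — synapomorphy for {Taxon 5, Taxon 6}.
C2 (derived state 'present') is unique to Taxon 3 (autapomorphy; uninformative for grouping).
C3 (derived state 'present') is shared by all ingroup taxa — unites the whole ingroup.
C4: derived state 'present' in Taxon 3 only — an autapomorphy, so it tells us nothing about relationships among taxa.
Most parsimonious ingroup topology: (Taxon 3,(Taxon 5,Taxon 6)).
The clade {Taxon 5, Taxon 6} is supported by C1: its derived state 'present' occurs in exactly those taxa and in no other taxon (including the outgroup).

C1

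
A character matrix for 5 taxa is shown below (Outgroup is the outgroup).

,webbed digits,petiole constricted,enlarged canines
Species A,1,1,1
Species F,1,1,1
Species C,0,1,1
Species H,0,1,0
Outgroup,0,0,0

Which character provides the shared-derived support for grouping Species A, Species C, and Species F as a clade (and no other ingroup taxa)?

enlarged canines

The outgroup has state '0' for every character, so '1' is the derived state throughout.
Only Species A and Species F show the derived state '1' for webbed digits, supporting them as a clade.
All ingroup taxa share the derived state '1' for petiole constricted; it defines the ingroup but does not resolve relationships within it.
Only Species A, Species C, and Species F show the derived state '1' for enlarged canines, supporting them as a clade.
Most parsimonious ingroup topology: (Species H,((Species F,Species A),Species C)).
The clade {Species A, Species C, Species F} is supported by enlarged canines: its derived state '1' occurs in exactly those taxa and in no other taxon (including the outgroup).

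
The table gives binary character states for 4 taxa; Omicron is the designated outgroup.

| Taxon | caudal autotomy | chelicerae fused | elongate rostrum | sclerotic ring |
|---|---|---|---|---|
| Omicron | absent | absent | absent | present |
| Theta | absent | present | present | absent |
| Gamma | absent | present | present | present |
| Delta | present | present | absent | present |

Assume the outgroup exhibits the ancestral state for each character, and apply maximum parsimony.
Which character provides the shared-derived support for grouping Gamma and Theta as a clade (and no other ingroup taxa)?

Character polarity is set by the outgroup: the derived state is whichever differs from the outgroup's state, so for sclerotic ring the derived state is 'absent', and for the remaining characters it is 'present'.
caudal autotomy (derived state 'present') is unique to Delta (autapomorphy; uninformative for grouping).
All ingroup taxa share the derived state 'present' for chelicerae fused; it defines the ingroup but does not resolve relationships within it.
elongate rostrum (derived state 'present') is shared by Gamma and Theta — a synapomorphy uniting that clade.
sclerotic ring (derived state 'absent') is unique to Theta (autapomorphy; uninformative for grouping).
Most parsimonious ingroup topology: ((Theta,Gamma),Delta).
The clade {Gamma, Theta} is supported by elongate rostrum: its derived state 'present' occurs in exactly those taxa and in no other taxon (including the outgroup).

elongate rostrum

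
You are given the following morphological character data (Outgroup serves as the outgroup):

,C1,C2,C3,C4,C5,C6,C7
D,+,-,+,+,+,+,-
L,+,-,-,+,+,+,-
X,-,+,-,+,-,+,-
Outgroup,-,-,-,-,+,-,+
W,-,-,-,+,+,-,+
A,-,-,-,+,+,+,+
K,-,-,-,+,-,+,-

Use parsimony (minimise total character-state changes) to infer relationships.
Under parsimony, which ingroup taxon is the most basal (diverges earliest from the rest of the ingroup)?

W

Character polarity is set by the outgroup: the derived state is whichever differs from the outgroup's state, so for C5, C7 the derived state is '-', and for the remaining characters it is '+'.
C1 (derived state '+') is shared by D and L — a synapomorphy uniting that clade.
C2: derived state '+' in X only — an autapomorphy, so it tells us nothing about relationships among taxa.
C3 (derived state '+') is unique to D (autapomorphy; uninformative for grouping).
All ingroup taxa share the derived state '+' for C4; it defines the ingroup but does not resolve relationships within it.
Only K and X show the derived state '-' for C5, supporting them as a clade.
Only A, D, K, L, and X show the derived state '+' for C6, supporting them as a clade.
C7 (derived state '-') is shared by D, K, L, and X — a synapomorphy uniting that clade.
Most parsimonious ingroup topology: ((((K,X),(L,D)),A),W).
W is sister to the clade containing all other ingroup taxa, so it is the earliest-diverging (most basal) ingroup lineage.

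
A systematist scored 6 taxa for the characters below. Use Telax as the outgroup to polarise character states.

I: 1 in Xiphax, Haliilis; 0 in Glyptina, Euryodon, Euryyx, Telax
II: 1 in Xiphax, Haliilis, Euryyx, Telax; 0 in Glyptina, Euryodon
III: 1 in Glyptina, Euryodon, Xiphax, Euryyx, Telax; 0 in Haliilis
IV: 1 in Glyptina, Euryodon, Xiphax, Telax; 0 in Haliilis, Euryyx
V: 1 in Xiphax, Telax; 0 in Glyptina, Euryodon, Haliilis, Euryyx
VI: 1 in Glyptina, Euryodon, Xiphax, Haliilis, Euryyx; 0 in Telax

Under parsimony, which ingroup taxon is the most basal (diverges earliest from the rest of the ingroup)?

Character polarity is set by the outgroup: the derived state is whichever differs from the outgroup's state, so for II, III, IV, V the derived state is '0', and for the remaining characters it is '1'.
I groups Haliilis and Xiphax, which is incompatible with the clades supported by the remaining characters; treating it as convergent (homoplasy) costs fewer steps than any alternative tree.
II: derived state '0' in Euryodon and Glyptina only — synapomorphy for {Euryodon, Glyptina}.
III (derived state '0') is unique to Haliilis (autapomorphy; uninformative for grouping).
IV: derived state '0' in Euryyx and Haliilis only — synapomorphy for {Euryyx, Haliilis}.
Only Euryodon, Euryyx, Glyptina, and Haliilis show the derived state '0' for V, supporting them as a clade.
All ingroup taxa share the derived state '1' for VI; it defines the ingroup but does not resolve relationships within it.
Most parsimonious ingroup topology: (((Glyptina,Euryodon),(Euryyx,Haliilis)),Xiphax).
Xiphax is sister to the clade containing all other ingroup taxa, so it is the earliest-diverging (most basal) ingroup lineage.

Xiphax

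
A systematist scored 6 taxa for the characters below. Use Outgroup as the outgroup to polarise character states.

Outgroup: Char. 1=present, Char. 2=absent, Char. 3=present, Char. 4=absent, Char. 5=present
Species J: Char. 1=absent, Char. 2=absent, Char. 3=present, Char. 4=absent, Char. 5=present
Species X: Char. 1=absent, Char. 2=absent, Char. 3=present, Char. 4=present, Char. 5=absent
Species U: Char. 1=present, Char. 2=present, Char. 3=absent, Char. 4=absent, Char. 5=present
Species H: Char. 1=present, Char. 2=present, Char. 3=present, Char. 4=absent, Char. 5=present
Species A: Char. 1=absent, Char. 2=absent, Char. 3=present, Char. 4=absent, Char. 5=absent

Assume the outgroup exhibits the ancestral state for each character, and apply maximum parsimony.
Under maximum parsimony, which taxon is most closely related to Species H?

Species U

Character polarity is set by the outgroup: the derived state is whichever differs from the outgroup's state, so for Char. 1, Char. 3, Char. 5 the derived state is 'absent', and for the remaining characters it is 'present'.
Only Species A, Species J, and Species X show the derived state 'absent' for Char. 1, supporting them as a clade.
Only Species H and Species U show the derived state 'present' for Char. 2, supporting them as a clade.
Char. 3: derived state 'absent' in Species U only — an autapomorphy, so it tells us nothing about relationships among taxa.
Char. 4: derived state 'present' in Species X only — an autapomorphy, so it tells us nothing about relationships among taxa.
Only Species A and Species X show the derived state 'absent' for Char. 5, supporting them as a clade.
Most parsimonious ingroup topology: ((Species J,(Species X,Species A)),(Species U,Species H)).
Species H and Species U form a cherry on this tree, so they are sister taxa.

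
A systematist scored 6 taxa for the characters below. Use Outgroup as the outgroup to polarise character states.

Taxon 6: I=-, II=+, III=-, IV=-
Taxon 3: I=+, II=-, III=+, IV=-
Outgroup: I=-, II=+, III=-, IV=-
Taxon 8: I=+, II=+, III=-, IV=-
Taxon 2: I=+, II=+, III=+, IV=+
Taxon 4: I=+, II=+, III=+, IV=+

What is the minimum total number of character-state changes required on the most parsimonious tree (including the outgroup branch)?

Character polarity is set by the outgroup: the derived state is whichever differs from the outgroup's state, so for II the derived state is '-', and for the remaining characters it is '+'.
Only Taxon 2, Taxon 3, Taxon 4, and Taxon 8 show the derived state '+' for I, supporting them as a clade.
II (derived state '-') is unique to Taxon 3 (autapomorphy; uninformative for grouping).
Only Taxon 2, Taxon 3, and Taxon 4 show the derived state '+' for III, supporting them as a clade.
Only Taxon 2 and Taxon 4 show the derived state '+' for IV, supporting them as a clade.
Most parsimonious ingroup topology: ((((Taxon 4,Taxon 2),Taxon 3),Taxon 8),Taxon 6).
Changes per character on this tree: I: 1; II: 1; III: 1; IV: 1.
Total = 4.

4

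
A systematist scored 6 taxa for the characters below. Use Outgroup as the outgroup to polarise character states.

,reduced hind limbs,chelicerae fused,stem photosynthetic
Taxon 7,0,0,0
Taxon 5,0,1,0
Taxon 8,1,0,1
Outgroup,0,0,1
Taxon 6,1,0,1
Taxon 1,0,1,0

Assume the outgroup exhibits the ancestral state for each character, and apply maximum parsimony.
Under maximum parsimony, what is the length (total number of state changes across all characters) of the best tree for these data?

3

Character polarity is set by the outgroup: the derived state is whichever differs from the outgroup's state, so for stem photosynthetic the derived state is '0', and for the remaining characters it is '1'.
reduced hind limbs: derived state '1' in Taxon 6 and Taxon 8 only — synapomorphy for {Taxon 6, Taxon 8}.
Only Taxon 1 and Taxon 5 show the derived state '1' for chelicerae fused, supporting them as a clade.
stem photosynthetic (derived state '0') is shared by Taxon 1, Taxon 5, and Taxon 7 — a synapomorphy uniting that clade.
Most parsimonious ingroup topology: ((Taxon 7,(Taxon 5,Taxon 1)),(Taxon 8,Taxon 6)).
Changes per character on this tree: reduced hind limbs: 1; chelicerae fused: 1; stem photosynthetic: 1.
Total = 3.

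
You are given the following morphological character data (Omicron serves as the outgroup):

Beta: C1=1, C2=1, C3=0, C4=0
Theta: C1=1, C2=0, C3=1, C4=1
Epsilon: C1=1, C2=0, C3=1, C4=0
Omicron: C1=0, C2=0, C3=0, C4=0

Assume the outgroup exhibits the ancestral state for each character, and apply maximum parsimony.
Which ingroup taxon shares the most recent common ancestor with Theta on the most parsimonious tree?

The outgroup has state '0' for every character, so '1' is the derived state throughout.
C1 (derived state '1') is shared by all ingroup taxa — unites the whole ingroup.
C2 (derived state '1') is unique to Beta (autapomorphy; uninformative for grouping).
C3 (derived state '1') is shared by Epsilon and Theta — a synapomorphy uniting that clade.
C4 (derived state '1') is unique to Theta (autapomorphy; uninformative for grouping).
Most parsimonious ingroup topology: ((Theta,Epsilon),Beta).
Theta and Epsilon form a cherry on this tree, so they are sister taxa.

Epsilon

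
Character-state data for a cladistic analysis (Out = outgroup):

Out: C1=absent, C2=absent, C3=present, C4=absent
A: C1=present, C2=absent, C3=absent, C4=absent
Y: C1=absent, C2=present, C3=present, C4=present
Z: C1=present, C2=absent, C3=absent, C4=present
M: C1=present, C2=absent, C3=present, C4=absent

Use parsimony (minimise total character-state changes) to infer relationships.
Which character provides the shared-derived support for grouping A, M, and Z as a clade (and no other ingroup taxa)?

Character polarity is set by the outgroup: the derived state is whichever differs from the outgroup's state, so for C3 the derived state is 'absent', and for the remaining characters it is 'present'.
C1 (derived state 'present') is shared by A, M, and Z — a synapomorphy uniting that clade.
C2 (derived state 'present') is unique to Y (autapomorphy; uninformative for grouping).
C3 (derived state 'absent') is shared by A and Z — a synapomorphy uniting that clade.
C4 (state 'present') occurs in Y and Z but conflicts with the nesting implied by the other characters — most parsimoniously interpreted as homoplasy.
Most parsimonious ingroup topology: (((A,Z),M),Y).
The clade {A, M, Z} is supported by C1: its derived state 'present' occurs in exactly those taxa and in no other taxon (including the outgroup).

C1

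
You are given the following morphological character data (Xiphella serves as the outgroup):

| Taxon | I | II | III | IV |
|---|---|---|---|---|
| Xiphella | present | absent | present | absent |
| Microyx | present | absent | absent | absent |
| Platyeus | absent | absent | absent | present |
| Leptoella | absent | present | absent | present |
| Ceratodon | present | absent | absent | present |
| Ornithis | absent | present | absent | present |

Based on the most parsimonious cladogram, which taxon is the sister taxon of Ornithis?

Leptoella

Character polarity is set by the outgroup: the derived state is whichever differs from the outgroup's state, so for I, III the derived state is 'absent', and for the remaining characters it is 'present'.
I: derived state 'absent' in Leptoella, Ornithis, and Platyeus only — synapomorphy for {Leptoella, Ornithis, Platyeus}.
Only Leptoella and Ornithis show the derived state 'present' for II, supporting them as a clade.
All ingroup taxa share the derived state 'absent' for III; it defines the ingroup but does not resolve relationships within it.
IV: derived state 'present' in Ceratodon, Leptoella, Ornithis, and Platyeus only — synapomorphy for {Ceratodon, Leptoella, Ornithis, Platyeus}.
Most parsimonious ingroup topology: (Microyx,((Platyeus,(Leptoella,Ornithis)),Ceratodon)).
Ornithis and Leptoella form a cherry on this tree, so they are sister taxa.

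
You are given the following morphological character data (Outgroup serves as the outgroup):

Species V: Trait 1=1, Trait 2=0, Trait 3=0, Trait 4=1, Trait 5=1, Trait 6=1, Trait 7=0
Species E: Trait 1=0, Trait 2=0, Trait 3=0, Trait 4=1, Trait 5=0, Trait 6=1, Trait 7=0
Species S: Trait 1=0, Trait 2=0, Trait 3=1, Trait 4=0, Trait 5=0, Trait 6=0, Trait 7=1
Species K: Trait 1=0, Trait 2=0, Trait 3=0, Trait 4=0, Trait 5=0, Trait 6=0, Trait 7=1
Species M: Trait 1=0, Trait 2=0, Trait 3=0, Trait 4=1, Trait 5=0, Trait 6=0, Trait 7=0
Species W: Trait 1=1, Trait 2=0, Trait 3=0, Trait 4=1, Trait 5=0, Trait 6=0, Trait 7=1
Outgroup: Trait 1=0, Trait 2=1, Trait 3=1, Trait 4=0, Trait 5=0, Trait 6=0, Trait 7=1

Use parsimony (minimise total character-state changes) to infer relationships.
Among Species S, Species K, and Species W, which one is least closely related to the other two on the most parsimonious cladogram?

Species S

Character polarity is set by the outgroup: the derived state is whichever differs from the outgroup's state, so for Trait 2, Trait 3, Trait 7 the derived state is '0', and for the remaining characters it is '1'.
Trait 1 (state '1') occurs in Species V and Species W but conflicts with the nesting implied by the other characters — most parsimoniously interpreted as homoplasy.
Trait 2 (derived state '0') is shared by all ingroup taxa — unites the whole ingroup.
Trait 3 (derived state '0') is shared by Species E, Species K, Species M, Species V, and Species W — a synapomorphy uniting that clade.
Trait 4 (derived state '1') is shared by Species E, Species M, Species V, and Species W — a synapomorphy uniting that clade.
Trait 5: derived state '1' in Species V only — an autapomorphy, so it tells us nothing about relationships among taxa.
Only Species E and Species V show the derived state '1' for Trait 6, supporting them as a clade.
Only Species E, Species M, and Species V show the derived state '0' for Trait 7, supporting them as a clade.
Most parsimonious ingroup topology: (Species S,((((Species E,Species V),Species M),Species W),Species K)).
Species K and Species W share a more recent common ancestor with each other than either does with Species S, so Species S is the least closely related of the three.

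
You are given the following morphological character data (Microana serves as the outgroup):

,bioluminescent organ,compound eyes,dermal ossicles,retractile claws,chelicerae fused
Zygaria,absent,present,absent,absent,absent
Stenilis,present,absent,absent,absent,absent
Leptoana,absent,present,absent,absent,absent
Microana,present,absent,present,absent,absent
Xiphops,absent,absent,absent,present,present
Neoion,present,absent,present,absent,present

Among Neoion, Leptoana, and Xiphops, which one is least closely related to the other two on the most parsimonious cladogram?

Character polarity is set by the outgroup: the derived state is whichever differs from the outgroup's state, so for bioluminescent organ, dermal ossicles the derived state is 'absent', and for the remaining characters it is 'present'.
bioluminescent organ: derived state 'absent' in Leptoana, Xiphops, and Zygaria only — synapomorphy for {Leptoana, Xiphops, Zygaria}.
compound eyes: derived state 'present' in Leptoana and Zygaria only — synapomorphy for {Leptoana, Zygaria}.
dermal ossicles: derived state 'absent' in Leptoana, Stenilis, Xiphops, and Zygaria only — synapomorphy for {Leptoana, Stenilis, Xiphops, Zygaria}.
retractile claws (derived state 'present') is unique to Xiphops (autapomorphy; uninformative for grouping).
chelicerae fused groups Neoion and Xiphops, which is incompatible with the clades supported by the remaining characters; treating it as convergent (homoplasy) costs fewer steps than any alternative tree.
Most parsimonious ingroup topology: ((((Zygaria,Leptoana),Xiphops),Stenilis),Neoion).
Leptoana and Xiphops share a more recent common ancestor with each other than either does with Neoion, so Neoion is the least closely related of the three.

Neoion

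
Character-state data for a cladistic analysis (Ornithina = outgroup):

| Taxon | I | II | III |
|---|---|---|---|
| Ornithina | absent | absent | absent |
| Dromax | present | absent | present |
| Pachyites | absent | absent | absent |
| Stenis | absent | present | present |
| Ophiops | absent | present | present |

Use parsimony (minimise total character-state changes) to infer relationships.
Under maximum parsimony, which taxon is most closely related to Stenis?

Ophiops

The outgroup has state 'absent' for every character, so 'present' is the derived state throughout.
I (derived state 'present') is unique to Dromax (autapomorphy; uninformative for grouping).
Only Ophiops and Stenis show the derived state 'present' for II, supporting them as a clade.
III (derived state 'present') is shared by Dromax, Ophiops, and Stenis — a synapomorphy uniting that clade.
Most parsimonious ingroup topology: ((Dromax,(Stenis,Ophiops)),Pachyites).
Stenis and Ophiops form a cherry on this tree, so they are sister taxa.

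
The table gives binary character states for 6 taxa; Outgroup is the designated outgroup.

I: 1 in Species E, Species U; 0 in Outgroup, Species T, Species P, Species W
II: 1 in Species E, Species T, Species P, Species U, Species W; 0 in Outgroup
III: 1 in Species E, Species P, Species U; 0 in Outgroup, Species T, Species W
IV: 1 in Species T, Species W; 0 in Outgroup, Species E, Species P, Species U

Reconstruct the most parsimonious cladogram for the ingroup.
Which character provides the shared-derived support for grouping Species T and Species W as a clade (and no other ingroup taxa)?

IV

The outgroup has state '0' for every character, so '1' is the derived state throughout.
I: derived state '1' in Species E and Species U only — synapomorphy for {Species E, Species U}.
II (derived state '1') is shared by all ingroup taxa — unites the whole ingroup.
III: derived state '1' in Species E, Species P, and Species U only — synapomorphy for {Species E, Species P, Species U}.
Only Species T and Species W show the derived state '1' for IV, supporting them as a clade.
Most parsimonious ingroup topology: (((Species E,Species U),Species P),(Species T,Species W)).
The clade {Species T, Species W} is supported by IV: its derived state '1' occurs in exactly those taxa and in no other taxon (including the outgroup).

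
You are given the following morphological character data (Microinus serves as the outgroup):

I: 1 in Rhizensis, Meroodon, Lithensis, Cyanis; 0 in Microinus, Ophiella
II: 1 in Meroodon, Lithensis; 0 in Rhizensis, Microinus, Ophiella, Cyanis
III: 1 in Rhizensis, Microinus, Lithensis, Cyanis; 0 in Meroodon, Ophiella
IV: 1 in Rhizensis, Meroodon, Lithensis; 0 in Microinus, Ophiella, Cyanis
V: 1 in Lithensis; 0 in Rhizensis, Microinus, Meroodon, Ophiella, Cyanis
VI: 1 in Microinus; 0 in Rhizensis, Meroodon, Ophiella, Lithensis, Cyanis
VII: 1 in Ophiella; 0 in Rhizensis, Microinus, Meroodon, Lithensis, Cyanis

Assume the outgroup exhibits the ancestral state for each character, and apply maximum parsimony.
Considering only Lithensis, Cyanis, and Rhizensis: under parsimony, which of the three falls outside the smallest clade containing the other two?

Character polarity is set by the outgroup: the derived state is whichever differs from the outgroup's state, so for III, VI the derived state is '0', and for the remaining characters it is '1'.
Only Cyanis, Lithensis, Meroodon, and Rhizensis show the derived state '1' for I, supporting them as a clade.
II (derived state '1') is shared by Lithensis and Meroodon — a synapomorphy uniting that clade.
III groups Meroodon and Ophiella, which is incompatible with the clades supported by the remaining characters; treating it as convergent (homoplasy) costs fewer steps than any alternative tree.
IV: derived state '1' in Lithensis, Meroodon, and Rhizensis only — synapomorphy for {Lithensis, Meroodon, Rhizensis}.
V: derived state '1' in Lithensis only — an autapomorphy, so it tells us nothing about relationships among taxa.
All ingroup taxa share the derived state '0' for VI; it defines the ingroup but does not resolve relationships within it.
VII: derived state '1' in Ophiella only — an autapomorphy, so it tells us nothing about relationships among taxa.
Most parsimonious ingroup topology: (Ophiella,((Rhizensis,(Lithensis,Meroodon)),Cyanis)).
Rhizensis and Lithensis share a more recent common ancestor with each other than either does with Cyanis, so Cyanis is the least closely related of the three.

Cyanis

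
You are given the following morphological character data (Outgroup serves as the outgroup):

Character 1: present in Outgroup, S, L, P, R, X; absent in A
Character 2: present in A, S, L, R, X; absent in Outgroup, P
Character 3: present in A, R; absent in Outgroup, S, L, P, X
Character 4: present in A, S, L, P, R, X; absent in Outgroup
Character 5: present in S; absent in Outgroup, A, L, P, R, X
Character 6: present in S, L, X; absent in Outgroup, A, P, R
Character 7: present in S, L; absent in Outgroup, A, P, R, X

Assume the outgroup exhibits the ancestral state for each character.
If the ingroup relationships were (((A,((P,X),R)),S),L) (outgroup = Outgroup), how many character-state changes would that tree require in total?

12

Map each character onto (((A,((P,X),R)),S),L) (rooted by Outgroup) and count the minimum state changes it requires (Fitch parsimony):
Character 1: 1; Character 2: 2; Character 3: 2; Character 4: 1; Character 5: 1; Character 6: 3; Character 7: 2.
Total tree length = 12.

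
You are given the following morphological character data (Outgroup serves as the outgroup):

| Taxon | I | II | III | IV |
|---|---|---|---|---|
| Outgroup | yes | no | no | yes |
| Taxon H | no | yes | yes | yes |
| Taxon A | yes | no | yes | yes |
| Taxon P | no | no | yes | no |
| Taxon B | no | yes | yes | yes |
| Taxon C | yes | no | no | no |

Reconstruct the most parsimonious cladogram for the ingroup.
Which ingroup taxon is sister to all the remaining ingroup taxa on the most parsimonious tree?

Character polarity is set by the outgroup: the derived state is whichever differs from the outgroup's state, so for I, IV the derived state is 'no', and for the remaining characters it is 'yes'.
I: derived state 'no' in Taxon B, Taxon H, and Taxon P only — synapomorphy for {Taxon B, Taxon H, Taxon P}.
Only Taxon B and Taxon H show the derived state 'yes' for II, supporting them as a clade.
III (derived state 'yes') is shared by Taxon A, Taxon B, Taxon H, and Taxon P — a synapomorphy uniting that clade.
IV groups Taxon C and Taxon P, which is incompatible with the clades supported by the remaining characters; treating it as convergent (homoplasy) costs fewer steps than any alternative tree.
Most parsimonious ingroup topology: ((((Taxon H,Taxon B),Taxon P),Taxon A),Taxon C).
Taxon C is sister to the clade containing all other ingroup taxa, so it is the earliest-diverging (most basal) ingroup lineage.

Taxon C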